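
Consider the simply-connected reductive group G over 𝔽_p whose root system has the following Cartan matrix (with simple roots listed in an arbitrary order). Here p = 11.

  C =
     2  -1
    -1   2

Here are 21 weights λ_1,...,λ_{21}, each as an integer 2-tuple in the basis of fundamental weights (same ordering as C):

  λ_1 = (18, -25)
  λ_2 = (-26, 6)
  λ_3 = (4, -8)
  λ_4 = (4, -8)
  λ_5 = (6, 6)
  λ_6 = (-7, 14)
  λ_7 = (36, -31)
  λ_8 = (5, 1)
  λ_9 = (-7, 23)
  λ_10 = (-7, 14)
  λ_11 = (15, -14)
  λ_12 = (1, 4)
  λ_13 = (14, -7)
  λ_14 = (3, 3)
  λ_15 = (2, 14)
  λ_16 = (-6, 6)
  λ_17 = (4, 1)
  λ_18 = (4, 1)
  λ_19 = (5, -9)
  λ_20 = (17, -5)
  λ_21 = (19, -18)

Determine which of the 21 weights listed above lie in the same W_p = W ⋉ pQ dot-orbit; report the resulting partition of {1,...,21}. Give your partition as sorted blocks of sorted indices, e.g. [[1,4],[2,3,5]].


C ↔ A_2 under row/col permutation; |W(A_2)| = 6.

Ā_11 reps of the 21 weights (A_2, coords as presented):

  1: (6, 2) · 2: (4, 3) · 3: (2, 5) · 4: (2, 5) · 5: (4, 4) · 6: (2, 5) · 7: (4, 3) · 8: (6, 2) · 9: (5, 2) · 10: (2, 5) · 11: (2, 6) · 12: (2, 5) · 13: (5, 2) · 14: (4, 4) · 15: (4, 4) · 16: (5, 2) · 17: (5, 2) · 18: (5, 2) · 19: (2, 6) · 20: (4, 3) · 21: (6, 2)

The 21 indices split into 6 linkage classes (same alcove rep ⇔ same W_11-dot-orbit):

[[1, 8, 21], [2, 7, 20], [3, 4, 6, 10, 12], [5, 14, 15], [9, 13, 16, 17, 18], [11, 19]]


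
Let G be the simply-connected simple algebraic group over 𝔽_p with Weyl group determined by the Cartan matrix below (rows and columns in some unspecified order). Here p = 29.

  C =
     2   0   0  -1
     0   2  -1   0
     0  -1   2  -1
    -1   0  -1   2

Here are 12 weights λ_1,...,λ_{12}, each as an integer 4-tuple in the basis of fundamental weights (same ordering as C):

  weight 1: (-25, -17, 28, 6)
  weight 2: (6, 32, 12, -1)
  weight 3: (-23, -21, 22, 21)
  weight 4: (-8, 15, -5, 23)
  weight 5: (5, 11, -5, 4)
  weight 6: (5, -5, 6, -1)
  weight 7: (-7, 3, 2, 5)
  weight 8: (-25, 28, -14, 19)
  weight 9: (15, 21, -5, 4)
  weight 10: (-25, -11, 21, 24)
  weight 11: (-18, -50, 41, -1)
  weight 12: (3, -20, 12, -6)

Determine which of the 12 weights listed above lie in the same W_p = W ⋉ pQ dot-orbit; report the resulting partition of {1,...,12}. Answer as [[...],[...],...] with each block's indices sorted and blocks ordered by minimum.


Root system A_4: the 4×4 matrix C matches after relabeling.

Alcove-folded reps (p=29, 12 weights, presented ϖ-order):

  [1] (0, 5, 4, 13) · [2] (0, 5, 4, 13) · [3] (6, 4, 3, 0) · [4] (0, 5, 4, 13) · [5] (6, 8, 4, 1) · [6] (6, 4, 3, 0) · [7] (6, 4, 3, 0) · [8] (0, 5, 4, 13) · [9] (6, 8, 4, 1) · [10] (6, 8, 4, 1) · [11] (0, 5, 4, 13) · [12] (6, 8, 4, 1)

Linkage partition of the 12 weights (3 classes, p=29):

[[1, 2, 4, 8, 11], [3, 6, 7], [5, 9, 10, 12]]


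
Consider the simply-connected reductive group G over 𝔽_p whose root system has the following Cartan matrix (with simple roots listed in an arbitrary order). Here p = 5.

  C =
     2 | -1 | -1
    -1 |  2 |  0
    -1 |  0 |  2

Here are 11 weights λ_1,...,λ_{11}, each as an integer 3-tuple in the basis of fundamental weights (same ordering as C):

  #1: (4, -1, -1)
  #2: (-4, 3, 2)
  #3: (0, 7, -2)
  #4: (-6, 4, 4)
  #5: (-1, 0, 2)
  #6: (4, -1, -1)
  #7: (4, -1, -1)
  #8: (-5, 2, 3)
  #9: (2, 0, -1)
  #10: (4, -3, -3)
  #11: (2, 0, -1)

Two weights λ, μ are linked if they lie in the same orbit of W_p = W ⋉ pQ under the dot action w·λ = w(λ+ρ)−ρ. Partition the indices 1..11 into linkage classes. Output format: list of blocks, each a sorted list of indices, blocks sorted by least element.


C ↔ A_3 under row/col permutation; |W(A_3)| = 24.

Folding the 11 weights λ_j+ρ into Ā_5 (reps in the given 3-coord order):

    λ_1 → (5, 0, 0)
    λ_2 → (3, 1, 0)
    λ_3 → (3, 1, 0)
    λ_4 → (5, 0, 0)
    λ_5 → (0, 1, 3)
    λ_6 → (5, 0, 0)
    λ_7 → (5, 0, 0)
    λ_8 → (3, 1, 0)
    λ_9 → (3, 1, 0)
    λ_10 → (1, 2, 2)
    λ_11 → (3, 1, 0)

Grouping the 11 weights by Ā_5-representative: 4 linkage classes.

[[1, 4, 6, 7], [2, 3, 8, 9, 11], [5], [10]]


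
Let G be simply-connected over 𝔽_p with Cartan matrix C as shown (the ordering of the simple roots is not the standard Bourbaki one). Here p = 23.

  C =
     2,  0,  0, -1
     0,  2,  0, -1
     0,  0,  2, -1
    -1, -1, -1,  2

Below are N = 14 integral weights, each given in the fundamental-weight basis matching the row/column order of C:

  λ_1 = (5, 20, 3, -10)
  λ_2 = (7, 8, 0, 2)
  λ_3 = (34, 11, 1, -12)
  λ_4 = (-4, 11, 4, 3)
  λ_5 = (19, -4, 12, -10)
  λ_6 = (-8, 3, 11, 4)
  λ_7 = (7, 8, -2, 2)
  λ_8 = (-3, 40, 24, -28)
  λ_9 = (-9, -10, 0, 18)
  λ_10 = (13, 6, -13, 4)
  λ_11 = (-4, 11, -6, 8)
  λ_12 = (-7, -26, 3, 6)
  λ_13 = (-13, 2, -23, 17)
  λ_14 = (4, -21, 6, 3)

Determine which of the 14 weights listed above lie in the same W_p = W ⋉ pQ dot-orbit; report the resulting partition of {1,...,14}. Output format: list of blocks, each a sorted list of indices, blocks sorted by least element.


Type D_4, rank 4, |W|=192; reorder rows/cols to standard.

Ā_23 reps of the 14 weights (D_4, coords as presented):

  λ_1 → (3, 12, 5, 1);  λ_2 → (8, 9, 1, 2);  λ_3 → (8, 9, 1, 2);  λ_4 → (3, 12, 5, 1);  λ_5 → (8, 9, 1, 2);  λ_6 → (5, 2, 10, 2);  λ_7 → (8, 9, 1, 2);  λ_8 → (5, 2, 10, 2);  λ_9 → (8, 9, 1, 2);  λ_10 → (7, 0, 5, 4);  λ_11 → (3, 12, 5, 1);  λ_12 → (3, 12, 5, 1);  λ_13 → (3, 12, 5, 1);  λ_14 → (7, 0, 5, 4)

Partition of {1..14} into 4 W_23-dot-orbits:

[[1, 4, 11, 12, 13], [2, 3, 5, 7, 9], [6, 8], [10, 14]]


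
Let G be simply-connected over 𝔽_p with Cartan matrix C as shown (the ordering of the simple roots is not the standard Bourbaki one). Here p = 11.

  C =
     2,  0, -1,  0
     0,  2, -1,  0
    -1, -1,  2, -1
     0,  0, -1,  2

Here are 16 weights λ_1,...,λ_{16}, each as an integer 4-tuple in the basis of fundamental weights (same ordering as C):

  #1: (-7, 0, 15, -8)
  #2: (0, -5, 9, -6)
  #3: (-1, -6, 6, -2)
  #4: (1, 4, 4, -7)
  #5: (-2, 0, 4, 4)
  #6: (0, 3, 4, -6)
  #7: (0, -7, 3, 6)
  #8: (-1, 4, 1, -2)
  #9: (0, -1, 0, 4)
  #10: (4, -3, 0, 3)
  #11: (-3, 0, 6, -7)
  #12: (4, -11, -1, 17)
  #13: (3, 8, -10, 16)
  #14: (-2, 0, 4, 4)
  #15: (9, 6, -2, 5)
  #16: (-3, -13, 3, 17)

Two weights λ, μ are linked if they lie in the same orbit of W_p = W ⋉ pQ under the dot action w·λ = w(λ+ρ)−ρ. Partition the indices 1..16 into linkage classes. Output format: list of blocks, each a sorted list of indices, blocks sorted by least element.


Dynkin diagram of C (from the 6 off-diagonal −1 entries): D_4.

λ_j+ρ reflected into Ā_11 (⟨·,θ^∨⟩≤11); 4-tuples as given:

    1: (0, 5, 1, 1)
    2: (1, 4, 0, 5)
    3: (0, 5, 1, 1)
    4: (1, 4, 0, 5)
    5: (1, 1, 0, 5)
    6: (1, 4, 0, 5)
    7: (1, 4, 0, 5)
    8: (0, 5, 1, 1)
    9: (1, 0, 1, 5)
    10: (4, 1, 1, 3)
    11: (1, 0, 1, 5)
    12: (0, 5, 1, 1)
    13: (0, 5, 1, 1)
    14: (1, 1, 0, 5)
    15: (1, 4, 0, 5)
    16: (1, 7, 0, 1)

Linkage partition of the 16 weights (6 classes, p=11):

[[1, 3, 8, 12, 13], [2, 4, 6, 7, 15], [5, 14], [9, 11], [10], [16]]


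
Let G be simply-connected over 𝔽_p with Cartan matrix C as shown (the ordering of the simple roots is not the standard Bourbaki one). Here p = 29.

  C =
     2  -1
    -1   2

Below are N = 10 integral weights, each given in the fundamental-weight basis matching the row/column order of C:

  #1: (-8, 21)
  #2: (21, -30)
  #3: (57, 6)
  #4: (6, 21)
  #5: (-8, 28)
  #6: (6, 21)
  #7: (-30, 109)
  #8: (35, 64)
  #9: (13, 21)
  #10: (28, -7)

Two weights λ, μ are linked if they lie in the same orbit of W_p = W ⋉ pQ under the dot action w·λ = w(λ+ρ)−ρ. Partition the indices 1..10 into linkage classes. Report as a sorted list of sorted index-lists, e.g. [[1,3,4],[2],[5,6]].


C ↔ A_2 under row/col permutation; |W(A_2)| = 6.

λ_j+ρ reflected into Ā_29 (⟨·,θ^∨⟩≤29); 2-tuples as given:

  λ_1+ρ ↦ (7, 15) · λ_2+ρ ↦ (7, 22) · λ_3+ρ ↦ (7, 22) · λ_4+ρ ↦ (7, 22) · λ_5+ρ ↦ (7, 22) · λ_6+ρ ↦ (7, 22) · λ_7+ρ ↦ (23, 6) · λ_8+ρ ↦ (7, 15) · λ_9+ρ ↦ (7, 15) · λ_10+ρ ↦ (23, 6)

Linkage partition of the 10 weights (3 classes, p=29):

[[1, 8, 9], [2, 3, 4, 5, 6], [7, 10]]


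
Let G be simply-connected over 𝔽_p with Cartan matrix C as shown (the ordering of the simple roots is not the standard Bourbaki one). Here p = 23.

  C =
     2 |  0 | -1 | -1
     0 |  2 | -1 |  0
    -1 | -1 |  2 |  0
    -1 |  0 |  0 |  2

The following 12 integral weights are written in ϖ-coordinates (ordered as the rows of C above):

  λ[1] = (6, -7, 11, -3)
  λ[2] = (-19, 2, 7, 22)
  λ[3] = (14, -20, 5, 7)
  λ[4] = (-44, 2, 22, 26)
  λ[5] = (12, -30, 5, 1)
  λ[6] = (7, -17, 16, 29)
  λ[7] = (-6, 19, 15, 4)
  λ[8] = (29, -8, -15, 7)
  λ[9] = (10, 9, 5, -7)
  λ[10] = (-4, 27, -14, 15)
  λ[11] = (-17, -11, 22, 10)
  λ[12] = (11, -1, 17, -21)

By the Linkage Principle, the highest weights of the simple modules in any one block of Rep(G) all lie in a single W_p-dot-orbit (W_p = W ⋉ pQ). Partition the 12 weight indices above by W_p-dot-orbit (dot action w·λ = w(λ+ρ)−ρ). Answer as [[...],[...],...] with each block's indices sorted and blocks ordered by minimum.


Type A_4, rank 4, |W|=120; reorder rows/cols to standard.

λ_j+ρ reflected into Ā_23 (⟨·,θ^∨⟩≤23); 4-tuples as given:

  λ_1+ρ ↦ (5, 6, 6, 2)
  λ_2+ρ ↦ (8, 7, 3, 5)
  λ_3+ρ ↦ (2, 0, 13, 2)
  λ_4+ρ ↦ (3, 3, 0, 4)
  λ_5+ρ ↦ (2, 0, 13, 2)
  λ_6+ρ ↦ (2, 1, 6, 7)
  λ_7+ρ ↦ (8, 7, 3, 5)
  λ_8+ρ ↦ (2, 1, 6, 7)
  λ_9+ρ ↦ (5, 6, 6, 2)
  λ_10+ρ ↦ (8, 7, 3, 5)
  λ_11+ρ ↦ (8, 7, 3, 5)
  λ_12+ρ ↦ (8, 7, 3, 5)

Grouping the 12 weights by Ā_23-representative: 5 linkage classes.

[[1, 9], [2, 7, 10, 11, 12], [3, 5], [4], [6, 8]]


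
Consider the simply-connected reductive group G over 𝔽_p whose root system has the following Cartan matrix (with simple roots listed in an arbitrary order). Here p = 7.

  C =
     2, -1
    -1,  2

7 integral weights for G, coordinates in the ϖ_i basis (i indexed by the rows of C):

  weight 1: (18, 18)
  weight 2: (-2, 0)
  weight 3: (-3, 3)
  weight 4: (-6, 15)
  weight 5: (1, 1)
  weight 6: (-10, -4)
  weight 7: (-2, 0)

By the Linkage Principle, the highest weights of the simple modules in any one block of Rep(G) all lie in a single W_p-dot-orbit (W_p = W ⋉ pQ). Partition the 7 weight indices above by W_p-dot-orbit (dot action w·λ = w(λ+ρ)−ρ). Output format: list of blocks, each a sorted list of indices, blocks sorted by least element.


A_2 Cartan matrix, 2 simple roots permuted; ρ=(1,1).

W_7-reps of the 7 weights in Ā_7 (same 2-coord order as C):

  [1] (2, 2)
  [2] (1, 0)
  [3] (2, 2)
  [4] (2, 2)
  [5] (2, 2)
  [6] (2, 2)
  [7] (1, 0)

Partition of {1..7} into 2 W_7-dot-orbits:

[[1, 3, 4, 5, 6], [2, 7]]


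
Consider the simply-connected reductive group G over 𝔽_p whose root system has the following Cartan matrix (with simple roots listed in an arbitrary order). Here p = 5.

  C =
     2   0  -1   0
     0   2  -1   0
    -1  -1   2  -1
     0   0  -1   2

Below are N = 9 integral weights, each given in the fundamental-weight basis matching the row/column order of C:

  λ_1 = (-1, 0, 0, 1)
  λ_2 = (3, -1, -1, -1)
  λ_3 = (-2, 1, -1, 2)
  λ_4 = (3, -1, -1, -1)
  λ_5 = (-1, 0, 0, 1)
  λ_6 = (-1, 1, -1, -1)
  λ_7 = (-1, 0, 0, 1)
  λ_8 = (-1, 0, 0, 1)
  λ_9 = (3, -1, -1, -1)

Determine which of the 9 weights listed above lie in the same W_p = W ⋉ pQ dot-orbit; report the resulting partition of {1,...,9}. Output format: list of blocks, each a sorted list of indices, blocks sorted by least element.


Root system D_4: the 4×4 matrix C matches after relabeling.

Each λ_j+ρ reduced to Ā_5; 4-tuples below use C's row order:

  1: (0, 1, 1, 2) · 2: (4, 0, 0, 0) · 3: (0, 1, 1, 2) · 4: (4, 0, 0, 0) · 5: (0, 1, 1, 2) · 6: (0, 2, 0, 0) · 7: (0, 1, 1, 2) · 8: (0, 1, 1, 2) · 9: (4, 0, 0, 0)

3 distinct reps among the 9 weights ⇒ 3 W_5-linkage classes:

[[1, 3, 5, 7, 8], [2, 4, 9], [6]]


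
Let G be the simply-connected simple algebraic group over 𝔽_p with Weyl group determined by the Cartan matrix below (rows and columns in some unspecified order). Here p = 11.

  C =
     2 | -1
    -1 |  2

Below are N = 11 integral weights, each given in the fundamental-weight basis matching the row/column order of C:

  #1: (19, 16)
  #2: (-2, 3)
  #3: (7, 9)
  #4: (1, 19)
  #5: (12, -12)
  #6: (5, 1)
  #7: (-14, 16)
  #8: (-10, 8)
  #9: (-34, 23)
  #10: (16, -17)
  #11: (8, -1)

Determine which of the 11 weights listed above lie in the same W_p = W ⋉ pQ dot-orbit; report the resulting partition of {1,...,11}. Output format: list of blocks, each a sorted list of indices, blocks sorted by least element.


C ↔ A_2 under row/col permutation; |W(A_2)| = 6.

Each λ_j+ρ reduced to Ā_11; 2-tuples below use C's row order:

  1: (5, 2) · 2: (1, 3) · 3: (1, 3) · 4: (9, 0) · 5: (0, 9) · 6: (6, 2) · 7: (5, 2) · 8: (9, 0) · 9: (9, 0) · 10: (5, 5) · 11: (9, 0)

6 distinct reps among the 11 weights ⇒ 6 W_11-linkage classes:

[[1, 7], [2, 3], [4, 8, 9, 11], [5], [6], [10]]


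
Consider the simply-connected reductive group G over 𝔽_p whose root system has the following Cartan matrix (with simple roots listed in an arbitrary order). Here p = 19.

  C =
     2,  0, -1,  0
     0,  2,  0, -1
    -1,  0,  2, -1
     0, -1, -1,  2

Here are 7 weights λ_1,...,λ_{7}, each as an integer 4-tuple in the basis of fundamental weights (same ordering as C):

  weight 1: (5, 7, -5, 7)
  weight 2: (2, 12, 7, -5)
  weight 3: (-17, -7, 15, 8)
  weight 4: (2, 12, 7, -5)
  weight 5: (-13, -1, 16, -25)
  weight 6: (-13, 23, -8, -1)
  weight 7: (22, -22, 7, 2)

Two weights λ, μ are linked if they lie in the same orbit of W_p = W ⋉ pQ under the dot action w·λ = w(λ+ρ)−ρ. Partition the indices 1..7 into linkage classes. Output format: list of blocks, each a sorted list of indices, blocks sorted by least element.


Root system A_4: the 4×4 matrix C matches after relabeling.

W_19-reps of the 7 weights in Ā_19 (same 4-coord order as C):

  1: (2, 8, 4, 4) · 2: (2, 8, 4, 4) · 3: (10, 0, 0, 3) · 4: (2, 8, 4, 4) · 5: (5, 0, 2, 12) · 6: (5, 0, 2, 12) · 7: (2, 8, 4, 4)

Grouping the 7 weights by Ā_19-representative: 3 linkage classes.

[[1, 2, 4, 7], [3], [5, 6]]


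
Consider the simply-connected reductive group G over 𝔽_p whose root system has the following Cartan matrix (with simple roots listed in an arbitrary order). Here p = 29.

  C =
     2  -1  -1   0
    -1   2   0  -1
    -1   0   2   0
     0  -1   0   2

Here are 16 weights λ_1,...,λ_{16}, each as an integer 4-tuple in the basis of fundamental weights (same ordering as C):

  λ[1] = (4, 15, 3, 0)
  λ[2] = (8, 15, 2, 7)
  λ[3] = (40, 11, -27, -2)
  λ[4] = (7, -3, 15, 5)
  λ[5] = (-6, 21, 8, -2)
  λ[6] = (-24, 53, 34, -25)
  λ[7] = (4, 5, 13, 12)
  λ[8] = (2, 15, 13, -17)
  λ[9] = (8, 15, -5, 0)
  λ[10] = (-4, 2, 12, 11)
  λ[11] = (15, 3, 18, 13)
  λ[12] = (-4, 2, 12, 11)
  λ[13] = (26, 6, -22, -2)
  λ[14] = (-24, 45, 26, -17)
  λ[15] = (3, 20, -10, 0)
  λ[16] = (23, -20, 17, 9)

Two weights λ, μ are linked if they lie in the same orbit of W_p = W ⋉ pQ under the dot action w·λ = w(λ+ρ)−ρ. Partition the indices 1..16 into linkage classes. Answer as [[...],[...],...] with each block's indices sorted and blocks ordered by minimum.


A_4 Cartan matrix, 4 simple roots permuted; ρ=(1,1,1,1).

λ_j+ρ reflected into Ā_29 (⟨·,θ^∨⟩≤29); 4-tuples as given:

  [1] (5, 16, 4, 1) · [2] (5, 16, 4, 1) · [3] (3, 12, 2, 11) · [4] (6, 2, 16, 4) · [5] (5, 16, 4, 1) · [6] (6, 2, 16, 4) · [7] (5, 6, 5, 4) · [8] (3, 0, 10, 12) · [9] (5, 16, 4, 1) · [10] (3, 0, 10, 12) · [11] (5, 6, 5, 4) · [12] (3, 0, 10, 12) · [13] (6, 2, 16, 4) · [14] (6, 2, 16, 4) · [15] (5, 16, 4, 1) · [16] (5, 6, 5, 4)

Partition of {1..16} into 5 W_29-dot-orbits:

[[1, 2, 5, 9, 15], [3], [4, 6, 13, 14], [7, 11, 16], [8, 10, 12]]


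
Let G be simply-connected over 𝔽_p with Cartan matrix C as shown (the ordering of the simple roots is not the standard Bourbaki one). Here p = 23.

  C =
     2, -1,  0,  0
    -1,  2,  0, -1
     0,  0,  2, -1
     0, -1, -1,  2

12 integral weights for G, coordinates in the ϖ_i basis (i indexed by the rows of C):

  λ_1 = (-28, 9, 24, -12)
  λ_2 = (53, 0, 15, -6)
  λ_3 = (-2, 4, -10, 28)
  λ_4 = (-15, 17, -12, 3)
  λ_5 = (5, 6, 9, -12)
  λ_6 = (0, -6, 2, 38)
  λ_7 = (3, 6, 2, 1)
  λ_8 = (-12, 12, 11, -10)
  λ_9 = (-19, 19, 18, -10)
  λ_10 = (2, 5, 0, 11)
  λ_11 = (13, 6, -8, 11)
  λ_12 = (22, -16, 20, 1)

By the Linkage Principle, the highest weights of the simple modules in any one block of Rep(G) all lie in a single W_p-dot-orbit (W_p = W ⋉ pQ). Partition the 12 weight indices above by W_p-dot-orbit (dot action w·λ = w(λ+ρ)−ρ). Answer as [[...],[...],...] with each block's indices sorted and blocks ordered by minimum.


Root system A_4: the 4×4 matrix C matches after relabeling.

W_23-reps of the 12 weights in Ā_23 (same 4-coord order as C):

  1: (3, 6, 1, 12) · 2: (11, 3, 4, 4) · 3: (3, 6, 1, 12) · 4: (11, 3, 4, 4) · 5: (2, 4, 1, 6) · 6: (11, 3, 4, 4) · 7: (4, 7, 3, 2) · 8: (4, 7, 3, 2) · 9: (4, 7, 3, 2) · 10: (3, 6, 1, 12) · 11: (4, 7, 3, 2) · 12: (0, 2, 0, 13)

5 distinct reps among the 12 weights ⇒ 5 W_23-linkage classes:

[[1, 3, 10], [2, 4, 6], [5], [7, 8, 9, 11], [12]]


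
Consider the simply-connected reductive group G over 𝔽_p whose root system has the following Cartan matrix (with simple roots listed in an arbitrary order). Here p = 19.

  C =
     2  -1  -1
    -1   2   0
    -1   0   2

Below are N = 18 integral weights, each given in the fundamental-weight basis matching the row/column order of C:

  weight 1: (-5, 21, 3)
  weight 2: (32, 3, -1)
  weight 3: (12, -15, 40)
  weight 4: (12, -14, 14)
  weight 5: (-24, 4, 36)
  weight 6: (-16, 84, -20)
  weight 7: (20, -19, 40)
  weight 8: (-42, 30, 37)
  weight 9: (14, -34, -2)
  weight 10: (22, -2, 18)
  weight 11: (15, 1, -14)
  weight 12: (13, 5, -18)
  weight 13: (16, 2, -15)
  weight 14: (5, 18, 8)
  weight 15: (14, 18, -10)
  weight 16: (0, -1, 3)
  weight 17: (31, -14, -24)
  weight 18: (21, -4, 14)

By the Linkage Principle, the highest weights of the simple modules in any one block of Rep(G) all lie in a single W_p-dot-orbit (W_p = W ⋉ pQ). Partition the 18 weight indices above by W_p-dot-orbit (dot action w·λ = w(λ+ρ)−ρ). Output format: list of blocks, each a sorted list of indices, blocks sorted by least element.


Type A_3, rank 3, |W|=24; reorder rows/cols to standard.

Folding the 18 weights λ_j+ρ into Ā_19 (reps in the given 3-coord order):

    λ_1 → (1, 15, 3)
    λ_2 → (1, 0, 4)
    λ_3 → (3, 2, 13)
    λ_4 → (0, 4, 6)
    λ_5 → (1, 0, 4)
    λ_6 → (0, 4, 6)
    λ_7 → (3, 2, 13)
    λ_8 → (3, 0, 7)
    λ_9 → (1, 0, 4)
    λ_10 → (1, 15, 3)
    λ_11 → (3, 2, 13)
    λ_12 → (3, 2, 13)
    λ_13 → (3, 2, 13)
    λ_14 → (0, 4, 6)
    λ_15 → (0, 4, 6)
    λ_16 → (1, 0, 4)
    λ_17 → (0, 4, 6)
    λ_18 → (1, 15, 3)

Partition of {1..18} into 5 W_19-dot-orbits:

[[1, 10, 18], [2, 5, 9, 16], [3, 7, 11, 12, 13], [4, 6, 14, 15, 17], [8]]


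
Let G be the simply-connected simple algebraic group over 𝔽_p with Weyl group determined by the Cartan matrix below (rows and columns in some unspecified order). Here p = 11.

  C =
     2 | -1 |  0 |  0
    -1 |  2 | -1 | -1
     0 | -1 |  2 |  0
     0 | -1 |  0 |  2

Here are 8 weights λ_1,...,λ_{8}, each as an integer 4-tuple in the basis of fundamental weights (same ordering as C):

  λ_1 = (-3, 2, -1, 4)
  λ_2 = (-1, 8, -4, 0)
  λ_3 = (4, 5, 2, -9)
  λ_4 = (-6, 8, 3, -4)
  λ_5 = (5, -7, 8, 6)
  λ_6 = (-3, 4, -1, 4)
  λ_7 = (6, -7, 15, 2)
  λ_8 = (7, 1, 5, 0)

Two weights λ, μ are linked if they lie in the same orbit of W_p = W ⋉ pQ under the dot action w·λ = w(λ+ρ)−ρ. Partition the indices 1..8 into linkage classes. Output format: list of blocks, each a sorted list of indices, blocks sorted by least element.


Type D_4, rank 4, |W|=192; reorder rows/cols to standard.

Each λ_j+ρ reduced to Ā_11; 4-tuples below use C's row order:

  [1] (2, 1, 0, 5) · [2] (0, 1, 3, 1) · [3] (2, 1, 0, 5) · [4] (3, 2, 2, 1) · [5] (0, 1, 3, 1) · [6] (2, 1, 0, 5) · [7] (3, 2, 2, 1) · [8] (2, 1, 0, 5)

Grouping the 8 weights by Ā_11-representative: 3 linkage classes.

[[1, 3, 6, 8], [2, 5], [4, 7]]


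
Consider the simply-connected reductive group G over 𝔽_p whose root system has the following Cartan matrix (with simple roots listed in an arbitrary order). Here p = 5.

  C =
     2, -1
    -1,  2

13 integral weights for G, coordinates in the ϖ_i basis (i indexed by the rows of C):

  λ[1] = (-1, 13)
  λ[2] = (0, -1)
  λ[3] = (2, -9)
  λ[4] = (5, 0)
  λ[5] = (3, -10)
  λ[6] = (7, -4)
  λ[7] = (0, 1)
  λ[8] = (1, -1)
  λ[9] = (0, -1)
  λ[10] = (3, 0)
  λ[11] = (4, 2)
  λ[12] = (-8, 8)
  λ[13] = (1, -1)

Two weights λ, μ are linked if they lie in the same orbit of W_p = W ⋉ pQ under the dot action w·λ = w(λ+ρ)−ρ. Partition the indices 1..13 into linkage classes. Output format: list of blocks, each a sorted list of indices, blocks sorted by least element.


C ↔ A_2 under row/col permutation; |W(A_2)| = 6.

W_5-reps of the 13 weights in Ā_5 (same 2-coord order as C):

    λ_1 → (1, 0)
    λ_2 → (1, 0)
    λ_3 → (2, 0)
    λ_4 → (3, 1)
    λ_5 → (1, 0)
    λ_6 → (2, 0)
    λ_7 → (1, 2)
    λ_8 → (2, 0)
    λ_9 → (1, 0)
    λ_10 → (4, 1)
    λ_11 → (2, 0)
    λ_12 → (1, 2)
    λ_13 → (2, 0)

These 13 weights hit 5 W_5-dot-orbits; sizes (4, 5, 1, 2, 1):

[[1, 2, 5, 9], [3, 6, 8, 11, 13], [4], [7, 12], [10]]


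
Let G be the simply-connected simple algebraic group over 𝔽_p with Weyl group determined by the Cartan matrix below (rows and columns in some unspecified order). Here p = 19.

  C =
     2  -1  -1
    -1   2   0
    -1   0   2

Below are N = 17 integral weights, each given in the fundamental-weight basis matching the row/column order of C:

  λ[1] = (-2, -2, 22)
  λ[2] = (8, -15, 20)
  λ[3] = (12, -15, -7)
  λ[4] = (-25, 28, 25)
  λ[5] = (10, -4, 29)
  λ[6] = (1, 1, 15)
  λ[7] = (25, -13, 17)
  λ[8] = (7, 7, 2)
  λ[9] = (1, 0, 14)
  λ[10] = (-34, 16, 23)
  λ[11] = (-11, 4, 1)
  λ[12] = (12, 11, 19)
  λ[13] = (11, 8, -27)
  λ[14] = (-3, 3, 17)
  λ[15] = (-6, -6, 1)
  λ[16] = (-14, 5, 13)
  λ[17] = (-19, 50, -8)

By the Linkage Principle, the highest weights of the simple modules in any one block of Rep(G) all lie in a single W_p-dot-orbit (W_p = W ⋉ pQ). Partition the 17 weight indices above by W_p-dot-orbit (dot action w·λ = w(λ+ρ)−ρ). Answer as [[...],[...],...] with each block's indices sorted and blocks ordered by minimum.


Root system A_3: the 3×3 matrix C matches after relabeling.

W_19-reps of the 17 weights in Ā_19 (same 3-coord order as C):

  [1] (2, 1, 15)
  [2] (3, 2, 5)
  [3] (6, 7, 1)
  [4] (7, 2, 5)
  [5] (8, 8, 3)
  [6] (2, 1, 15)
  [7] (6, 7, 1)
  [8] (8, 8, 3)
  [9] (2, 1, 15)
  [10] (3, 2, 5)
  [11] (3, 2, 5)
  [12] (6, 7, 1)
  [13] (7, 2, 5)
  [14] (2, 1, 15)
  [15] (3, 2, 5)
  [16] (6, 7, 1)
  [17] (6, 7, 1)

The 17 indices split into 5 linkage classes (same alcove rep ⇔ same W_19-dot-orbit):

[[1, 6, 9, 14], [2, 10, 11, 15], [3, 7, 12, 16, 17], [4, 13], [5, 8]]


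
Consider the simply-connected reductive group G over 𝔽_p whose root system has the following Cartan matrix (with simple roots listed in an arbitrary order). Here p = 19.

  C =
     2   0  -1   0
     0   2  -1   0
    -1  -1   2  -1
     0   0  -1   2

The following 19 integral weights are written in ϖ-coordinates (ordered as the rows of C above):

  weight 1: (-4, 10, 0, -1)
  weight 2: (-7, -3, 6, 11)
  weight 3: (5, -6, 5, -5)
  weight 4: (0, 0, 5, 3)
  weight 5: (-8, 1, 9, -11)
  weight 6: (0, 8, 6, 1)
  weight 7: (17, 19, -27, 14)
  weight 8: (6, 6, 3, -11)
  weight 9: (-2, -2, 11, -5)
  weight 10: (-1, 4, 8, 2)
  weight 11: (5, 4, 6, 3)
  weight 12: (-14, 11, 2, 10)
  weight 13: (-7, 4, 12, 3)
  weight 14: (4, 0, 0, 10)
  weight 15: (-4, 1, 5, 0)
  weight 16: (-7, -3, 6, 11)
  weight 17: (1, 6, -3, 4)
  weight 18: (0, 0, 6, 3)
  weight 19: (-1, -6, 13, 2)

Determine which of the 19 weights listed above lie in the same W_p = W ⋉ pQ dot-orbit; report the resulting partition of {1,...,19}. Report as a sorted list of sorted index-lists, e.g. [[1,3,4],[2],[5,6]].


Cartan matrix: type D_4 (|W|=192); un-permuting the 4 rows.

λ_j+ρ reflected into Ā_19 (⟨·,θ^∨⟩≤19); 4-tuples as given:

  λ_1 → (1, 9, 0, 2);  λ_2 → (5, 1, 1, 11);  λ_3 → (3, 2, 3, 1);  λ_4 → (1, 1, 6, 4);  λ_5 → (0, 5, 2, 3);  λ_6 → (1, 9, 0, 2);  λ_7 → (1, 1, 6, 4);  λ_8 → (1, 1, 6, 4);  λ_9 → (1, 1, 6, 4);  λ_10 → (0, 5, 2, 3);  λ_11 → (3, 2, 3, 1);  λ_12 → (3, 2, 3, 1);  λ_13 → (3, 2, 3, 1);  λ_14 → (5, 1, 1, 11);  λ_15 → (3, 2, 3, 1);  λ_16 → (5, 1, 1, 11);  λ_17 → (0, 5, 2, 3);  λ_18 → (1, 1, 6, 4);  λ_19 → (0, 5, 2, 3)

These 19 weights hit 5 W_19-dot-orbits; sizes (2, 3, 5, 5, 4):

[[1, 6], [2, 14, 16], [3, 11, 12, 13, 15], [4, 7, 8, 9, 18], [5, 10, 17, 19]]


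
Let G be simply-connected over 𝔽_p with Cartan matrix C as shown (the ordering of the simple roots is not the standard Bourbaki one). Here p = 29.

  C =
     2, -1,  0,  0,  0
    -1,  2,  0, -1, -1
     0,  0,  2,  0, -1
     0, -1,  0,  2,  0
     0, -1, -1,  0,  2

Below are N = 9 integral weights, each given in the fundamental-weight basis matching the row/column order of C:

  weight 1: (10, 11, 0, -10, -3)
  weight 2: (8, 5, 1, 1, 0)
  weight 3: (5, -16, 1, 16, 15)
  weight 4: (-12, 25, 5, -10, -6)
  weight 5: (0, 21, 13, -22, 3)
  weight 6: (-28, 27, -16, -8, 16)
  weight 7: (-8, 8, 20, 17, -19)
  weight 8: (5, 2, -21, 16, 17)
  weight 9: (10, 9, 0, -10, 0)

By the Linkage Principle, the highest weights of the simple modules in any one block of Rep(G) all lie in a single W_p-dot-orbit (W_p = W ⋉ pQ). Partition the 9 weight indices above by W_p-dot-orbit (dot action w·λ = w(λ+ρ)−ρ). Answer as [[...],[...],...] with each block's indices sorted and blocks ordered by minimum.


Cartan matrix: type D_5 (|W|=1920); un-permuting the 5 rows.

Folding the 9 weights λ_j+ρ into Ā_29 (reps in the given 5-coord order):

  λ_1+ρ ↦ (11, 1, 1, 9, 1) · λ_2+ρ ↦ (9, 6, 2, 2, 1) · λ_3+ρ ↦ (9, 6, 2, 2, 1) · λ_4+ρ ↦ (11, 1, 1, 9, 1) · λ_5+ρ ↦ (11, 1, 1, 9, 1) · λ_6+ρ ↦ (11, 1, 1, 9, 1) · λ_7+ρ ↦ (9, 6, 2, 2, 1) · λ_8+ρ ↦ (9, 6, 2, 2, 1) · λ_9+ρ ↦ (11, 1, 1, 9, 1)

Partition of {1..9} into 2 W_29-dot-orbits:

[[1, 4, 5, 6, 9], [2, 3, 7, 8]]


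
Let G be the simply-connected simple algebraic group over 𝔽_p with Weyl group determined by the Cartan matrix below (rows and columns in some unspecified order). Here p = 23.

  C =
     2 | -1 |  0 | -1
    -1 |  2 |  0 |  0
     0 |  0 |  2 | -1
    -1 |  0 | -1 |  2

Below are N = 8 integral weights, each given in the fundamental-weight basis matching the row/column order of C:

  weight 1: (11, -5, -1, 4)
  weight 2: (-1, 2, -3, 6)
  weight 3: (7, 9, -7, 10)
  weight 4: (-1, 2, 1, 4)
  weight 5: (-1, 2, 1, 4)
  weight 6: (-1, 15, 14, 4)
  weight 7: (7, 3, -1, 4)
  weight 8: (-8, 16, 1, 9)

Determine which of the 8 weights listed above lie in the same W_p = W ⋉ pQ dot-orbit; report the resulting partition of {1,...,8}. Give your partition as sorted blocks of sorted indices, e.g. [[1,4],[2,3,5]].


Dynkin diagram of C (from the 6 off-diagonal −1 entries): A_4.

W_23-reps of the 8 weights in Ā_23 (same 4-coord order as C):

  λ_1+ρ ↦ (8, 4, 0, 5);  λ_2+ρ ↦ (0, 3, 2, 5);  λ_3+ρ ↦ (8, 4, 0, 5);  λ_4+ρ ↦ (0, 3, 2, 5);  λ_5+ρ ↦ (0, 3, 2, 5);  λ_6+ρ ↦ (0, 3, 2, 5);  λ_7+ρ ↦ (8, 4, 0, 5);  λ_8+ρ ↦ (7, 10, 2, 3)

The 8 indices split into 3 linkage classes (same alcove rep ⇔ same W_23-dot-orbit):

[[1, 3, 7], [2, 4, 5, 6], [8]]


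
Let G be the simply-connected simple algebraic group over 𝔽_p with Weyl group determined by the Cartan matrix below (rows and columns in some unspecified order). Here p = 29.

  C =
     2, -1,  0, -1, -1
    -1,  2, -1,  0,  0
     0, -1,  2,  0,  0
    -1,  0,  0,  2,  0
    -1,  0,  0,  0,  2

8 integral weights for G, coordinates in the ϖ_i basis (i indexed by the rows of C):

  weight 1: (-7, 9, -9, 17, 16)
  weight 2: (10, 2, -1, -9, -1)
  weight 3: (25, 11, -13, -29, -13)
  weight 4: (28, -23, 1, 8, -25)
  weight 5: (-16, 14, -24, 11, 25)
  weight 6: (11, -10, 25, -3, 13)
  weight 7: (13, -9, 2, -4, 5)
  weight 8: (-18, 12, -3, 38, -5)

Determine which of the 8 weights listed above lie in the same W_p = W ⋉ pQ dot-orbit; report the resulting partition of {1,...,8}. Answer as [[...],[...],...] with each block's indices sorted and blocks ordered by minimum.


Dynkin diagram of C (from the 8 off-diagonal −1 entries): D_5.

Ā_29 reps of the 8 weights (D_5, coords as presented):

  λ_1+ρ ↦ (4, 0, 2, 8, 7);  λ_2+ρ ↦ (3, 3, 0, 8, 0);  λ_3+ρ ↦ (2, 1, 2, 12, 0);  λ_4+ρ ↦ (6, 0, 5, 2, 1);  λ_5+ρ ↦ (3, 3, 0, 8, 0);  λ_6+ρ ↦ (2, 1, 2, 12, 0);  λ_7+ρ ↦ (3, 3, 5, 3, 6);  λ_8+ρ ↦ (4, 0, 2, 8, 7)

Linkage partition of the 8 weights (5 classes, p=29):

[[1, 8], [2, 5], [3, 6], [4], [7]]


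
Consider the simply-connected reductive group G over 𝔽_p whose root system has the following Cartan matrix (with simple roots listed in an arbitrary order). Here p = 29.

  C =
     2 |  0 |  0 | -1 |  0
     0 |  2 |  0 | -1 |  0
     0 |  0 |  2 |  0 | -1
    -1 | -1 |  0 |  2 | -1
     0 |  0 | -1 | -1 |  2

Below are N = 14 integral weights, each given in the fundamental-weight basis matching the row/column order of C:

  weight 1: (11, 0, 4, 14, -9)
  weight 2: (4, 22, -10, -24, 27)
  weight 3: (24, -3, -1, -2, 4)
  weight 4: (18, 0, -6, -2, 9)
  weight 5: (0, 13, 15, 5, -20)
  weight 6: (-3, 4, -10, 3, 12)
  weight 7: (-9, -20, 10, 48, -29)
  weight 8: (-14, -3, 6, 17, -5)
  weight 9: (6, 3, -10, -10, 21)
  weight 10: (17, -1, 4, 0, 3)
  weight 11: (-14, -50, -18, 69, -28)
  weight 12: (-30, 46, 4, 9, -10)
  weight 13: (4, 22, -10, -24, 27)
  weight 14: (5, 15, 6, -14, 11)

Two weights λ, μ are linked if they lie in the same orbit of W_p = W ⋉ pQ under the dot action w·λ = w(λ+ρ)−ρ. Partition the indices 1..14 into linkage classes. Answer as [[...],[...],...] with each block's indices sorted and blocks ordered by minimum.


Dynkin diagram of C (from the 8 off-diagonal −1 entries): D_5.

Ā_29 reps of the 14 weights (D_5, coords as presented):

    λ_1 → (12, 1, 3, 1, 3)
    λ_2 → (18, 0, 5, 1, 0)
    λ_3 → (22, 1, 0, 2, 0)
    λ_4 → (18, 0, 5, 1, 0)
    λ_5 → (12, 1, 3, 1, 3)
    λ_6 → (2, 5, 9, 2, 4)
    λ_7 → (12, 1, 3, 1, 3)
    λ_8 → (12, 1, 3, 1, 3)
    λ_9 → (2, 5, 9, 2, 4)
    λ_10 → (18, 0, 5, 1, 0)
    λ_11 → (7, 3, 6, 5, 1)
    λ_12 → (18, 0, 5, 1, 0)
    λ_13 → (18, 0, 5, 1, 0)
    λ_14 → (7, 3, 6, 5, 1)

Grouping the 14 weights by Ā_29-representative: 5 linkage classes.

[[1, 5, 7, 8], [2, 4, 10, 12, 13], [3], [6, 9], [11, 14]]


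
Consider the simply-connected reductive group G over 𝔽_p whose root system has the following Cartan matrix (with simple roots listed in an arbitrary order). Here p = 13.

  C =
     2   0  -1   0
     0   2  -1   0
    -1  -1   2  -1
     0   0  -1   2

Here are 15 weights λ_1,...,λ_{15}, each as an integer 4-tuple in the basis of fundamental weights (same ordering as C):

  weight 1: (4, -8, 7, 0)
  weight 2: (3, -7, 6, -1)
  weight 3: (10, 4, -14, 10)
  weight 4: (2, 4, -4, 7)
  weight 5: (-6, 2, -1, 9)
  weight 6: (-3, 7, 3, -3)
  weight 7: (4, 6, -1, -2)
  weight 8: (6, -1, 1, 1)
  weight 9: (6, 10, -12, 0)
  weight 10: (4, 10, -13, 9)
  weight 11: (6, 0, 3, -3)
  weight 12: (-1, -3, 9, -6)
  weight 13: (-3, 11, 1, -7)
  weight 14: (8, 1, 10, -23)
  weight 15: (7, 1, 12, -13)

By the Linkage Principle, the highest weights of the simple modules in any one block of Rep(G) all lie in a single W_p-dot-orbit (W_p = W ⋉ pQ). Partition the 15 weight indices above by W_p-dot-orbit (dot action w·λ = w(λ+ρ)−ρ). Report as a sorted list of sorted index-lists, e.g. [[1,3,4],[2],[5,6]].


Root system D_4: the 4×4 matrix C matches after relabeling.

W_13-reps of the 15 weights in Ā_13 (same 4-coord order as C):

  λ_1+ρ ↦ (4, 6, 1, 0)
  λ_2+ρ ↦ (4, 6, 1, 0)
  λ_3+ρ ↦ (2, 8, 0, 2)
  λ_4+ρ ↦ (0, 2, 3, 5)
  λ_5+ρ ↦ (0, 2, 3, 5)
  λ_6+ρ ↦ (2, 8, 0, 2)
  λ_7+ρ ↦ (4, 6, 1, 0)
  λ_8+ρ ↦ (7, 0, 2, 2)
  λ_9+ρ ↦ (1, 3, 0, 7)
  λ_10+ρ ↦ (7, 1, 1, 2)
  λ_11+ρ ↦ (7, 1, 1, 2)
  λ_12+ρ ↦ (0, 2, 3, 5)
  λ_13+ρ ↦ (4, 6, 1, 0)
  λ_14+ρ ↦ (7, 0, 2, 2)
  λ_15+ρ ↦ (2, 8, 0, 2)

Grouping the 15 weights by Ā_13-representative: 6 linkage classes.

[[1, 2, 7, 13], [3, 6, 15], [4, 5, 12], [8, 14], [9], [10, 11]]


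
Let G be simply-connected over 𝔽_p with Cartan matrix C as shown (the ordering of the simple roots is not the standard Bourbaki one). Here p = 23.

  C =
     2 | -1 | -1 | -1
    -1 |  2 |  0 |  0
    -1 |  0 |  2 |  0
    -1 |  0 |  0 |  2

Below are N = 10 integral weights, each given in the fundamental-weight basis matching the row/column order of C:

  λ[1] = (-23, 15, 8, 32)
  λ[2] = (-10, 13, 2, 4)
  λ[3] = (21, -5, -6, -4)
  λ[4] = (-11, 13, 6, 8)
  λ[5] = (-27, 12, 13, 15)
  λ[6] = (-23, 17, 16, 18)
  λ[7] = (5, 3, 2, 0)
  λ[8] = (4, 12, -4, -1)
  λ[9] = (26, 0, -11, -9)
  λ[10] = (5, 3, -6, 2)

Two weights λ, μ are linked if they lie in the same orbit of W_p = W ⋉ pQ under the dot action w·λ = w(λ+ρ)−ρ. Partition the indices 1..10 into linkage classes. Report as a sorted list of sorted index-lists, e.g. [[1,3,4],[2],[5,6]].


Dynkin diagram of C (from the 6 off-diagonal −1 entries): D_4.

W_23-reps of the 10 weights in Ā_23 (same 4-coord order as C):

  [1] (6, 4, 3, 1)
  [2] (1, 4, 5, 3)
  [3] (1, 4, 5, 3)
  [4] (6, 4, 3, 1)
  [5] (6, 4, 3, 1)
  [6] (1, 4, 5, 3)
  [7] (6, 4, 3, 1)
  [8] (2, 13, 3, 0)
  [9] (1, 4, 5, 3)
  [10] (1, 4, 5, 3)

These 10 weights hit 3 W_23-dot-orbits; sizes (4, 5, 1):

[[1, 4, 5, 7], [2, 3, 6, 9, 10], [8]]


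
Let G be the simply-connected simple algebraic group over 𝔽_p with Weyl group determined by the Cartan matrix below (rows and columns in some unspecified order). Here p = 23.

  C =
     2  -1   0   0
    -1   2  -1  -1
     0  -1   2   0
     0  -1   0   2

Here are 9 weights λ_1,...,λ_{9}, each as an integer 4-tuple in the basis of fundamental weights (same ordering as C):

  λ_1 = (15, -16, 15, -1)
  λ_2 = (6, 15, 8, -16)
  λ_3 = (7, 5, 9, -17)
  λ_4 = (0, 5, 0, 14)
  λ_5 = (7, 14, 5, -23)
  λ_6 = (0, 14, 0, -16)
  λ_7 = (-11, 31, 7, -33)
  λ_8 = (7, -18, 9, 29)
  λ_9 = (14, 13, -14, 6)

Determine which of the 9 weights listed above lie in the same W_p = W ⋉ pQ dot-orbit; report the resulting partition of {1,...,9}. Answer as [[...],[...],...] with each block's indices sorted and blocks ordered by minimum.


Root system D_4: the 4×4 matrix C matches after relabeling.

Ā_23 reps of the 9 weights (D_4, coords as presented):

  1: (1, 0, 1, 15) · 2: (2, 7, 0, 6) · 3: (2, 7, 0, 6) · 4: (1, 0, 1, 15) · 5: (1, 0, 1, 15) · 6: (1, 0, 1, 15) · 7: (2, 7, 0, 6) · 8: (2, 7, 0, 6) · 9: (2, 7, 0, 6)

The 9 indices split into 2 linkage classes (same alcove rep ⇔ same W_23-dot-orbit):

[[1, 4, 5, 6], [2, 3, 7, 8, 9]]


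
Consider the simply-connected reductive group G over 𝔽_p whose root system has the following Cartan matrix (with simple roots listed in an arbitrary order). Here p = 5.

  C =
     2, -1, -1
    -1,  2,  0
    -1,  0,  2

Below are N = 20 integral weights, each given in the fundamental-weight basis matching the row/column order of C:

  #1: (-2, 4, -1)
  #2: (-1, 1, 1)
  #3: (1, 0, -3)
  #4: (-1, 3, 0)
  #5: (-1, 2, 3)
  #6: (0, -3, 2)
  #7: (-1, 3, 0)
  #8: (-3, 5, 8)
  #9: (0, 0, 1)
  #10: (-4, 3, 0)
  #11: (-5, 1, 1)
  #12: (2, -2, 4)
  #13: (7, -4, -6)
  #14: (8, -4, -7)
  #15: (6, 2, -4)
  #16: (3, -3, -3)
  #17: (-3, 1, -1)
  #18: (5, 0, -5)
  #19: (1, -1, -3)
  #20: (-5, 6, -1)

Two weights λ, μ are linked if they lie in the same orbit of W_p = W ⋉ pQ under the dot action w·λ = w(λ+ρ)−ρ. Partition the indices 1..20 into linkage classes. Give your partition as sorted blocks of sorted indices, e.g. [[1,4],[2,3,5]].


Type A_3, rank 3, |W|=24; reorder rows/cols to standard.

Ā_5 reps of the 20 weights (A_3, coords as presented):

  λ_1+ρ ↦ (0, 4, 1);  λ_2+ρ ↦ (0, 2, 2);  λ_3+ρ ↦ (0, 1, 2);  λ_4+ρ ↦ (0, 4, 1);  λ_5+ρ ↦ (0, 1, 2);  λ_6+ρ ↦ (1, 1, 2);  λ_7+ρ ↦ (0, 4, 1);  λ_8+ρ ↦ (1, 1, 2);  λ_9+ρ ↦ (1, 1, 2);  λ_10+ρ ↦ (1, 1, 2);  λ_11+ρ ↦ (0, 2, 2);  λ_12+ρ ↦ (0, 2, 2);  λ_13+ρ ↦ (0, 0, 2);  λ_14+ρ ↦ (1, 0, 1);  λ_15+ρ ↦ (0, 2, 2);  λ_16+ρ ↦ (0, 2, 2);  λ_17+ρ ↦ (0, 0, 2);  λ_18+ρ ↦ (1, 1, 2);  λ_19+ρ ↦ (0, 0, 2);  λ_20+ρ ↦ (0, 1, 2)

Linkage partition of the 20 weights (6 classes, p=5):

[[1, 4, 7], [2, 11, 12, 15, 16], [3, 5, 20], [6, 8, 9, 10, 18], [13, 17, 19], [14]]


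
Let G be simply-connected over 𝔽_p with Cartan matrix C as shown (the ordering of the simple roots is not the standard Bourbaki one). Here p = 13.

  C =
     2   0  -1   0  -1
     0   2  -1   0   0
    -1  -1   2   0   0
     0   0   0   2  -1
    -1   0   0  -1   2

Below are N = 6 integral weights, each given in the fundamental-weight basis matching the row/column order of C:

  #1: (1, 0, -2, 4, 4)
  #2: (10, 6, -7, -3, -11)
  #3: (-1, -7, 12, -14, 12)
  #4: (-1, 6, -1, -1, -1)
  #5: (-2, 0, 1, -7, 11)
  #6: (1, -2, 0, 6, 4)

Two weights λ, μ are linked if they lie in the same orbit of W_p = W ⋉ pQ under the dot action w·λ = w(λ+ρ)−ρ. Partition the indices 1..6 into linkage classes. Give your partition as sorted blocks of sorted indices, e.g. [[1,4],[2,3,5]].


Dynkin diagram of C (from the 8 off-diagonal −1 entries): A_5.

Folding the 6 weights λ_j+ρ into Ā_13 (reps in the given 5-coord order):

    λ_1 → (1, 0, 1, 5, 5)
    λ_2 → (1, 0, 1, 5, 5)
    λ_3 → (0, 7, 0, 0, 0)
    λ_4 → (0, 7, 0, 0, 0)
    λ_5 → (1, 0, 1, 5, 5)
    λ_6 → (1, 0, 1, 5, 5)

The 6 indices split into 2 linkage classes (same alcove rep ⇔ same W_13-dot-orbit):

[[1, 2, 5, 6], [3, 4]]


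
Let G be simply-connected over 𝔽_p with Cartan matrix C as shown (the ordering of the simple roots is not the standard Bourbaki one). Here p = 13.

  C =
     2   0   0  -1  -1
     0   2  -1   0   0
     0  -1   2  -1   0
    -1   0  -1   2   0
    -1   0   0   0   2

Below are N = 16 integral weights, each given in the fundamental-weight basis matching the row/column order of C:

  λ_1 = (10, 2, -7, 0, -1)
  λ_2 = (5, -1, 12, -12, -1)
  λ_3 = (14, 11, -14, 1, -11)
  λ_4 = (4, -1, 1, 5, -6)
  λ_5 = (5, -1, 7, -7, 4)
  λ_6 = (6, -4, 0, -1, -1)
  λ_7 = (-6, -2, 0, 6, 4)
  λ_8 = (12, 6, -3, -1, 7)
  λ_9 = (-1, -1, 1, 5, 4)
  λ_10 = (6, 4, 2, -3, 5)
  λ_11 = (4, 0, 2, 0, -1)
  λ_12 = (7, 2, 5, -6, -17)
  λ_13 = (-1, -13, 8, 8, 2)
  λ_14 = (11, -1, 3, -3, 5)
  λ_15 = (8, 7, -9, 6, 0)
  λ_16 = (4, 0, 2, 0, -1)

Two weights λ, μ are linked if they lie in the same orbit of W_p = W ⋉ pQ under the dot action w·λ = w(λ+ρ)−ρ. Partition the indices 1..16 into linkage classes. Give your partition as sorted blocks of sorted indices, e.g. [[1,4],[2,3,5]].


Root system A_5: the 5×5 matrix C matches after relabeling.

Each λ_j+ρ reduced to Ā_13; 5-tuples below use C's row order:

    [1] (6, 1, 2, 3, 0)
    [2] (0, 0, 2, 6, 5)
    [3] (6, 1, 2, 3, 0)
    [4] (0, 0, 2, 6, 5)
    [5] (0, 0, 2, 6, 5)
    [6] (5, 1, 0, 2, 0)
    [7] (5, 1, 0, 2, 0)
    [8] (0, 0, 2, 6, 5)
    [9] (0, 0, 2, 6, 5)
    [10] (5, 1, 0, 2, 0)
    [11] (5, 1, 3, 1, 0)
    [12] (5, 1, 3, 1, 0)
    [13] (5, 1, 3, 1, 0)
    [14] (6, 1, 2, 3, 0)
    [15] (5, 1, 3, 1, 0)
    [16] (5, 1, 3, 1, 0)

4 distinct reps among the 16 weights ⇒ 4 W_13-linkage classes:

[[1, 3, 14], [2, 4, 5, 8, 9], [6, 7, 10], [11, 12, 13, 15, 16]]
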